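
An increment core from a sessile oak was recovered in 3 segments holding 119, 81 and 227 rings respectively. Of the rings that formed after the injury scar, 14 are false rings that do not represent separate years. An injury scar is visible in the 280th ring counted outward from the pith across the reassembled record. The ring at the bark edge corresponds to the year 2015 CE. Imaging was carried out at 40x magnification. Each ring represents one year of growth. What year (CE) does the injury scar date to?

1882 CE

Total rings = 119 + 81 + 227 = 427.
The injury scar sits at ring 280 from the pith, so 427 − 280 = 147 rings formed after it.
Excluding 14 false rings: 147 − 14 = 133.
The ring at the bark edge is 2015 CE, so the injury scar dates to 2015 − 133 = 1882 CE.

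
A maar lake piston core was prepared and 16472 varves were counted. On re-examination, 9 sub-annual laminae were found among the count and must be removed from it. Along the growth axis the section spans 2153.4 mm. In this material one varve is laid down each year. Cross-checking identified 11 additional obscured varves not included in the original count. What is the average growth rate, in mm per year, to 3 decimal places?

0.131 mm per year

True varve count = 16472 − 9 + 11 = 16474.
2153.4 mm over 16474 years gives 2153.4 / 16474 ≈ 0.131 mm per year.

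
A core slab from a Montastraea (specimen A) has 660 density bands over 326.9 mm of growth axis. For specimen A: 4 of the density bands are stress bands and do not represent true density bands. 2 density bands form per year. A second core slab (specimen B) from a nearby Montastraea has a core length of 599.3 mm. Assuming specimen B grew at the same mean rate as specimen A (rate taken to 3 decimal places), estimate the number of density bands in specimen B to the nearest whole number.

1202 density bands

Specimen A: true density band count = 660 − 4 = 656.
Specimen A: with 2 density bands per year, 656 / 2 = 328 years.
A: Mean rate = 326.9 mm / 328 years ≈ 0.997 mm per year.
Specimen B: 599.3 mm / 0.997 mm per year = 601.10 years; at 2 density bands per year that is 601.10 × 2 ≈ 1202 density bands.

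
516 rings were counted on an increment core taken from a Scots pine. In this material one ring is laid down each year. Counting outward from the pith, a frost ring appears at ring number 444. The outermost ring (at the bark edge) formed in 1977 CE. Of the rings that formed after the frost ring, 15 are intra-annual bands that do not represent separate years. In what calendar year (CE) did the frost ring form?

The frost ring sits at ring 444 from the pith, so 516 − 444 = 72 rings formed after it.
72 − 15 false = 57 true rings after the frost ring.
The ring at the bark edge is 1977 CE, so the frost ring dates to 1977 − 57 = 1920 CE.

1920 CE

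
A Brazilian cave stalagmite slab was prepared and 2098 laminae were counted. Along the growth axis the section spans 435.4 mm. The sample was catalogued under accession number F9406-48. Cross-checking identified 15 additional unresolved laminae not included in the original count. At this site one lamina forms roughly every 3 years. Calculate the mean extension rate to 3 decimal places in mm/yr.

True lamina count = 2098 + 15 = 2113.
At 3 years per lamina, 2113 × 3 = 6339 years.
Extension rate ≈ 435.4 / 6339 = 0.069 mm/yr.

0.069 mm/yr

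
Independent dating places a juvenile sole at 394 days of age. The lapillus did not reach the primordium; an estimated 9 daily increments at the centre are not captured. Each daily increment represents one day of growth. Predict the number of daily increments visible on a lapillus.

385 daily increments

At one daily increment per day, 394 days correspond to 394 daily increments.
394 − 9 missed = 385 daily increments expected in the prepared section.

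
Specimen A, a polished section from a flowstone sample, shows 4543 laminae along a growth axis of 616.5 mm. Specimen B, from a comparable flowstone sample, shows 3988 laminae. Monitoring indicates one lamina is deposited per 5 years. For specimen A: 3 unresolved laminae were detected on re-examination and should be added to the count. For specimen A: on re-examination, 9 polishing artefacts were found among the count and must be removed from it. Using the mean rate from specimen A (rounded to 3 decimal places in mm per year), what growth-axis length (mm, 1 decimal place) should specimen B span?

Specimen A: correcting the raw count gives 4543 − 9 + 3 = 4537 true laminae.
Specimen A: at 5 years per lamina, 4537 × 5 = 22685 years.
A: Mean rate = 616.5 mm / 22685 years ≈ 0.027 mm per year.
Specimen B: 3988 laminae at 5 years each span 3988 × 5 = 19940 years. B's length ≈ 0.027 × 19940 = 538.4 mm.

538.4 mm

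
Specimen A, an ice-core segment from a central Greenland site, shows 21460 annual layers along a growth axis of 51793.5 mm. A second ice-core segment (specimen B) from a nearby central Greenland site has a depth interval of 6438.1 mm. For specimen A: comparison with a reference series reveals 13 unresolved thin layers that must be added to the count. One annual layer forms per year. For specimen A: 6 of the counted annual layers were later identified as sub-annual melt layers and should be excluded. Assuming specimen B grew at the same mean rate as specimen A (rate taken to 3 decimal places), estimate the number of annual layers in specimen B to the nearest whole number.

Specimen A: adjusted count: 21460 − 6 + 13 = 21467 annual layers.
A: 51793.5 mm over 21467 years gives 51793.5 / 21467 ≈ 2.413 mm per year.
B spans 6438.1 / 2.413 = 2668.09 years ≈ 2668 annual layers.

2668 annual layers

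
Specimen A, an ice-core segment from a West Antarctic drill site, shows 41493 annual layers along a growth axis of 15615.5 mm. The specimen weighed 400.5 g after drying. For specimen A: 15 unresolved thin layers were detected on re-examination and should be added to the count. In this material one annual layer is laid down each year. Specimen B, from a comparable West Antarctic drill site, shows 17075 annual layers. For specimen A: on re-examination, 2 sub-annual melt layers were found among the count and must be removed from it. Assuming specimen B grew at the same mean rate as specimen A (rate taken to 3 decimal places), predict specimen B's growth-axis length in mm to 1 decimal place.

Specimen A: correcting the raw count gives 41493 − 2 + 15 = 41506 true annual layers.
A: 15615.5 mm over 41506 years gives 15615.5 / 41506 ≈ 0.376 mm/yr.
B's length ≈ 0.376 × 17075 = 6420.2 mm.

6420.2 mm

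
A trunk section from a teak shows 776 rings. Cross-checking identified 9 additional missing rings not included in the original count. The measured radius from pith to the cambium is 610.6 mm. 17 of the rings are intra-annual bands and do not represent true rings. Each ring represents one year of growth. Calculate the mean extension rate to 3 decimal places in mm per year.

0.795 mm per year

Adjusted count: 776 − 17 + 9 = 768 rings.
Mean rate = 610.6 mm / 768 years ≈ 0.795 mm per year.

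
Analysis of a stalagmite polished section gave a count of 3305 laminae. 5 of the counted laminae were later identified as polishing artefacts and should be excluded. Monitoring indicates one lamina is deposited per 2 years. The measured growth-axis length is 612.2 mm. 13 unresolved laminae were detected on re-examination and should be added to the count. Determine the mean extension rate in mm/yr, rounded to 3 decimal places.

0.092 mm/yr

Adjusted count: 3305 − 5 + 13 = 3313 laminae.
At 2 years per lamina, 3313 × 2 = 6626 years.
612.2 mm over 6626 years gives 612.2 / 6626 ≈ 0.092 mm/yr.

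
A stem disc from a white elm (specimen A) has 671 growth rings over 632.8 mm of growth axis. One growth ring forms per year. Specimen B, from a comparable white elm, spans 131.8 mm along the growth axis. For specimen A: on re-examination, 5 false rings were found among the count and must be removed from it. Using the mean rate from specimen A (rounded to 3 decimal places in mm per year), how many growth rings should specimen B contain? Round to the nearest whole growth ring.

139 growth rings

Specimen A: correcting the raw count gives 671 − 5 = 666 true growth rings.
A: Mean rate = 632.8 mm / 666 years ≈ 0.950 mm/yr.
B spans 131.8 / 0.950 = 138.74 years ≈ 139 growth rings.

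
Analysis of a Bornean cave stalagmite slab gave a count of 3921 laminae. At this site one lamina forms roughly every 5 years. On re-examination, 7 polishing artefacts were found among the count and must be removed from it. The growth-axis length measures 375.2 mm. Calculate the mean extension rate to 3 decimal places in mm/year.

0.019 mm/year

Adjusted count: 3921 − 7 = 3914 laminae.
3914 laminae at 5 years each span 3914 × 5 = 19570 years.
375.2 mm over 19570 years gives 375.2 / 19570 ≈ 0.019 mm/year.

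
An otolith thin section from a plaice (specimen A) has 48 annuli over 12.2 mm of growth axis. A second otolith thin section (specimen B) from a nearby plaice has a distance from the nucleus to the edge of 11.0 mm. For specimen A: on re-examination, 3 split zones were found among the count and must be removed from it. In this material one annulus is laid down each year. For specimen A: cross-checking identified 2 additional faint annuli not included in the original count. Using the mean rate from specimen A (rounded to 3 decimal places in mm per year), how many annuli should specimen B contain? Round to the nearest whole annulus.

Specimen A: correcting the raw count gives 48 − 3 + 2 = 47 true annuli.
A: Mean rate = 12.2 mm / 47 years ≈ 0.260 mm/year.
Specimen B: 11.0 mm / 0.260 mm per year = 42.31 years ≈ 42 annuli.

42 annuli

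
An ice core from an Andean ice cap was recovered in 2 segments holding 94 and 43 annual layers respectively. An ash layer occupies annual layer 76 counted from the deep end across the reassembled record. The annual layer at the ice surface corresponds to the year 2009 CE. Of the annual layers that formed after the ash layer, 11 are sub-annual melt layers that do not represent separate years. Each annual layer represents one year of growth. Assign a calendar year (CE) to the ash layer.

1959 CE

Total annual layers = 94 + 43 = 137.
137 − 76 = 61 annual layers lie beyond the ash layer toward the ice surface.
61 − 11 false = 50 true annual layers after the ash layer.
The annual layer at the ice surface is 2009 CE, so the ash layer dates to 2009 − 50 = 1959 CE.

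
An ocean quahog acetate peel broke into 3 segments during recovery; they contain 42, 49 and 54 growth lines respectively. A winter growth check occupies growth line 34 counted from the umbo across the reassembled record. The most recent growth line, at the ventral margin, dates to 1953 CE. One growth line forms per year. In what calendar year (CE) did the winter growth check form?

Total growth lines = 42 + 49 + 54 = 145.
The winter growth check sits at growth line 34 from the umbo, so 145 − 34 = 111 growth lines formed after it.
1953 − 111 = 1842 CE.

1842 CE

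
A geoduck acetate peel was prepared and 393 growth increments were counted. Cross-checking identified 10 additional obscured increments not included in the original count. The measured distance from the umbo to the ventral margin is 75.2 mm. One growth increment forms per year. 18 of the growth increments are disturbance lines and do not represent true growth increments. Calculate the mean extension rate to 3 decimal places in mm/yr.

0.195 mm/yr

Correcting the raw count gives 393 − 18 + 10 = 385 true growth increments.
Mean rate = 75.2 mm / 385 years ≈ 0.195 mm/yr.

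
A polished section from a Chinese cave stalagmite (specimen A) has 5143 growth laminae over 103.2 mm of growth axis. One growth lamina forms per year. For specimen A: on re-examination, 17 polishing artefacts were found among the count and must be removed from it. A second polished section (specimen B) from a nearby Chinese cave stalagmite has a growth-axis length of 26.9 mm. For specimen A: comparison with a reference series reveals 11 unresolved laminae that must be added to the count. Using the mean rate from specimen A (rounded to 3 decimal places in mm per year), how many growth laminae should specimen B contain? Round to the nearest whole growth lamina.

Specimen A: true growth lamina count = 5143 − 17 + 11 = 5137.
A: 103.2 mm over 5137 years gives 103.2 / 5137 ≈ 0.020 mm per year.
For B, 26.9 / 0.020 = 1345.00 years ≈ 1345 growth laminae.

1345 growth laminae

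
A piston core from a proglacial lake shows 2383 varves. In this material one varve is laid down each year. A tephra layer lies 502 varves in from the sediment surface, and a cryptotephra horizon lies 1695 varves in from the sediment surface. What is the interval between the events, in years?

1193 years

Separation: 1695 − 502 = 1193 varves.
One varve per year makes the interval 1193 years.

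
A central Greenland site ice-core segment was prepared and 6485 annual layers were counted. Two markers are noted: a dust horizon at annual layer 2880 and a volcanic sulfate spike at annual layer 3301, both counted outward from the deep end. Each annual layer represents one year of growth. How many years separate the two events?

The two markers are separated by 3301 − 2880 = 421 annual layers.
At one annual layer per year, 421 years elapsed between them.

421 years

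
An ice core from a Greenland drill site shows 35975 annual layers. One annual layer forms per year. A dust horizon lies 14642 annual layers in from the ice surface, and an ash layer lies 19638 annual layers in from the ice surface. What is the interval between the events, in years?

4996 yr

Separation: 19638 − 14642 = 4996 annual layers.
That is 4996 years at one annual layer per year.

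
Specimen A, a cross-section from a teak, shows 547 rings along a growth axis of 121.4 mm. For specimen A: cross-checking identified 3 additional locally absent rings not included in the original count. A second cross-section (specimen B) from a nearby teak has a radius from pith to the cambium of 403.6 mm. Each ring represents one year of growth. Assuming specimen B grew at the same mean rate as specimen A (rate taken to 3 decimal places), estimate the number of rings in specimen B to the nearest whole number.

1826 rings

Specimen A: correcting the raw count gives 547 + 3 = 550 true rings.
A: Mean rate = 121.4 mm / 550 years ≈ 0.221 mm/yr.
Specimen B: 403.6 mm / 0.221 mm per year = 1826.24 years ≈ 1826 rings.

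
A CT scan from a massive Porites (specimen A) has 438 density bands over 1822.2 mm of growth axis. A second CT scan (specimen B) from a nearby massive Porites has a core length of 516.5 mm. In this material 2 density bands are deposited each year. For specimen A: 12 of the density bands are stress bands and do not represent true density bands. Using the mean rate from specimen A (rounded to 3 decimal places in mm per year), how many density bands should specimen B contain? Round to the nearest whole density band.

Specimen A: after corrections the count is 438 − 12 = 426 density bands.
Specimen A: with 2 density bands per year, 426 / 2 = 213 years.
A: 1822.2 mm over 213 years gives 1822.2 / 213 ≈ 8.555 mm/year.
Specimen B: 516.5 mm / 8.555 mm per year = 60.37 years; at 2 density bands per year that is 60.37 × 2 ≈ 121 density bands.

121 density bands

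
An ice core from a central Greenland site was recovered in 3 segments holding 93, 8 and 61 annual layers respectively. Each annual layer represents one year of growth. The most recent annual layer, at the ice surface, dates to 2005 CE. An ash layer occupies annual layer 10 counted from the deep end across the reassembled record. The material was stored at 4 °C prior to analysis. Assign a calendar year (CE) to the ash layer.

1853 CE

Total annual layers = 93 + 8 + 61 = 162.
The ash layer sits at annual layer 10 from the deep end, so 162 − 10 = 152 annual layers formed after it.
2005 − 152 = 1853 CE.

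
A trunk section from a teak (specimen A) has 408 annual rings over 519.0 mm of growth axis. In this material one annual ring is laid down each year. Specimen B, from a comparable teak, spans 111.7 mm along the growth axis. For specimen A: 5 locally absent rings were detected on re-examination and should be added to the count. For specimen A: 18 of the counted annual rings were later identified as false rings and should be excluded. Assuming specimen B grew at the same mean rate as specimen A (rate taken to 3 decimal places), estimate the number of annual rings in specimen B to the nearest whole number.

85 annual rings

Specimen A: after corrections the count is 408 − 18 + 5 = 395 annual rings.
A: 519.0 mm over 395 years gives 519.0 / 395 ≈ 1.314 mm/year.
Specimen B: 111.7 mm / 1.314 mm per year = 85.01 years ≈ 85 annual rings.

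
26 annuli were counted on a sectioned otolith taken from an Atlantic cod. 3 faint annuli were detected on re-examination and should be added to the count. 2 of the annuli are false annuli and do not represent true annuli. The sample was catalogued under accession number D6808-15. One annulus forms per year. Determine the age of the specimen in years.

After corrections the count is 26 − 2 + 3 = 27 annuli.
With a one-to-one annulus periodicity this is 27 years.

27 yr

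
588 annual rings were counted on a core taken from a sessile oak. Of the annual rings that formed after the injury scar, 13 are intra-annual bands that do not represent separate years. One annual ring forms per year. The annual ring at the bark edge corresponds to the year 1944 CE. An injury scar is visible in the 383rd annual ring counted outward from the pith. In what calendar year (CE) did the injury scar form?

1752 CE

588 − 383 = 205 annual rings lie beyond the injury scar toward the bark edge.
205 − 13 false = 192 true annual rings after the injury scar.
Counting back 192 years from 1944 CE places the injury scar in 1944 − 192 = 1752 CE.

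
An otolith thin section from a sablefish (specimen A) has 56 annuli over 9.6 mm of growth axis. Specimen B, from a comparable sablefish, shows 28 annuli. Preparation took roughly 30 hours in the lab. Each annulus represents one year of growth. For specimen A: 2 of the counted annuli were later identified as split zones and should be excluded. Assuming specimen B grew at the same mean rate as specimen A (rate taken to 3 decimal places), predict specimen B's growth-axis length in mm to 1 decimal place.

Specimen A: after corrections the count is 56 − 2 = 54 annuli.
A: Mean rate = 9.6 mm / 54 years ≈ 0.178 mm per year.
Length of B = 0.178 × 28 = 5.0 mm.

5.0 mm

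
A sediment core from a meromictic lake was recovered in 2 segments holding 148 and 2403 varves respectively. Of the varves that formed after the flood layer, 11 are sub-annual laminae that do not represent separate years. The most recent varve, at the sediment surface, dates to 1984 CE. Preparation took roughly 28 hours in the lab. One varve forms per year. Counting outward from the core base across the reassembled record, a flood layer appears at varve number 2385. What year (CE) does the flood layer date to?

1829 CE

Total varves = 148 + 2403 = 2551.
Between varve 2385 and the sediment surface there are 2551 − 2385 = 166 varves.
Excluding 11 false varves: 166 − 11 = 155.
The varve at the sediment surface is 1984 CE, so the flood layer dates to 1984 − 155 = 1829 CE.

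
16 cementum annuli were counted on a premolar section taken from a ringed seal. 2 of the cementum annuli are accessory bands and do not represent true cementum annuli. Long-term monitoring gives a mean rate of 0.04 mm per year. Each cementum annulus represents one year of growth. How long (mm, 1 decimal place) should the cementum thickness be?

0.6 mm

After corrections the count is 16 − 2 = 14 cementum annuli.
Predicted length = 0.04 mm/year × 14 years = 0.6 mm.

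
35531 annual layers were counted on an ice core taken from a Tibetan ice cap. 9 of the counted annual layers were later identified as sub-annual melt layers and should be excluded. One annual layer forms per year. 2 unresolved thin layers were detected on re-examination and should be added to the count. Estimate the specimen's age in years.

35524 yr

True annual layer count = 35531 − 9 + 2 = 35524.
With a one-to-one annual layer periodicity this is 35524 years.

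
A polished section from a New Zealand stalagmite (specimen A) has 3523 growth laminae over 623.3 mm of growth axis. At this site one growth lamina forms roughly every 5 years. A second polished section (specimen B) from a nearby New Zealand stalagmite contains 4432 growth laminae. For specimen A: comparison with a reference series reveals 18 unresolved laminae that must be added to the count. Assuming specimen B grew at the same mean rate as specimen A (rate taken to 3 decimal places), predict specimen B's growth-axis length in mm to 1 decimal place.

775.6 mm

Specimen A: correcting the raw count gives 3523 + 18 = 3541 true growth laminae.
Specimen A: 3541 growth laminae at 5 years each span 3541 × 5 = 17705 years.
A: Extension rate ≈ 623.3 / 17705 = 0.035 mm/yr.
Specimen B: 4432 growth laminae at 5 years each span 4432 × 5 = 22160 years. Length of B = 0.035 × 22160 = 775.6 mm.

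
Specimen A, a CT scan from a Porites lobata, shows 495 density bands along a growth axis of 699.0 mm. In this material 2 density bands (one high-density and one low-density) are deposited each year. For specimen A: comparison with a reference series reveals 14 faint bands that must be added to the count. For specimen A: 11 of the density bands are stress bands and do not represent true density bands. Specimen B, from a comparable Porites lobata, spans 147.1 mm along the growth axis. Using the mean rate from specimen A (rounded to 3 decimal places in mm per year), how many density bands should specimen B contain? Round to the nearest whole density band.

105 density bands

Specimen A: adjusted count: 495 − 11 + 14 = 498 density bands.
Specimen A: dividing by 2 density bands per year: 498 / 2 = 249 years.
A: Extension rate ≈ 699.0 / 249 = 2.807 mm per year.
B spans 147.1 / 2.807 = 52.40 years; at 2 density bands per year that is 52.40 × 2 ≈ 105 density bands.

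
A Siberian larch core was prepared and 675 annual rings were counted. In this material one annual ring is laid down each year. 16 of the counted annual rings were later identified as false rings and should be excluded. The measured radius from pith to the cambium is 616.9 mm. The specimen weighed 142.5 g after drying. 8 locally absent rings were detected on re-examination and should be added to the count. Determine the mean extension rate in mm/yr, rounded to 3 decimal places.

0.925 mm/yr

Correcting the raw count gives 675 − 16 + 8 = 667 true annual rings.
Mean rate = 616.9 mm / 667 years ≈ 0.925 mm/yr.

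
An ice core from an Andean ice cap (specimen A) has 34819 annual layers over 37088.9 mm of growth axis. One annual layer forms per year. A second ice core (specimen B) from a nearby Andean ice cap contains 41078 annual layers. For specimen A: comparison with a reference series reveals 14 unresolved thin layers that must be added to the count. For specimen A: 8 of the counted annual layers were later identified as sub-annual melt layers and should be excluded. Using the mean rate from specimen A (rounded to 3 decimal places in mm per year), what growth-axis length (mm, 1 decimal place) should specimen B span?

43748.1 mm

Specimen A: after corrections the count is 34819 − 8 + 14 = 34825 annual layers.
A: Mean rate = 37088.9 mm / 34825 years ≈ 1.065 mm per year.
B's length ≈ 1.065 × 41078 = 43748.1 mm.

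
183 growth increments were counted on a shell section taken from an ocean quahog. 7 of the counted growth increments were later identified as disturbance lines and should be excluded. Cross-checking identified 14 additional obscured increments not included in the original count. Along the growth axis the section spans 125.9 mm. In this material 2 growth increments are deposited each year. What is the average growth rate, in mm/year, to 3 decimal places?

After corrections the count is 183 − 7 + 14 = 190 growth increments.
Dividing by 2 growth increments per year: 190 / 2 = 95 years.
Extension rate ≈ 125.9 / 95 = 1.325 mm/year.

1.325 mm/year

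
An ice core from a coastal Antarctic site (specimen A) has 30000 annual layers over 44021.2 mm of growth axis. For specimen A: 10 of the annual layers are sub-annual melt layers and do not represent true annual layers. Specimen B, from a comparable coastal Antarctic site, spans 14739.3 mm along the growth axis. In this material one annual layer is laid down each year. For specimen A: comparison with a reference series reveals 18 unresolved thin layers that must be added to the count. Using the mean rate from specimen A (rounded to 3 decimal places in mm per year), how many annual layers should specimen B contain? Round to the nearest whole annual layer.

10047 annual layers

Specimen A: true annual layer count = 30000 − 10 + 18 = 30008.
A: Mean rate = 44021.2 mm / 30008 years ≈ 1.467 mm/yr.
For B, 14739.3 / 1.467 = 10047.24 years ≈ 10047 annual layers.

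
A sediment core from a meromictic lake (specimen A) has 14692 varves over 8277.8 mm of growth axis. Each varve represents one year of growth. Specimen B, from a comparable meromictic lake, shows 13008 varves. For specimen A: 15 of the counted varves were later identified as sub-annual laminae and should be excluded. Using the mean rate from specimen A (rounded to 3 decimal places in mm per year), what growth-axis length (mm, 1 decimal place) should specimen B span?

7336.5 mm

Specimen A: true varve count = 14692 − 15 = 14677.
A: Mean rate = 8277.8 mm / 14677 years ≈ 0.564 mm/year.
Length of B = 0.564 × 13008 = 7336.5 mm.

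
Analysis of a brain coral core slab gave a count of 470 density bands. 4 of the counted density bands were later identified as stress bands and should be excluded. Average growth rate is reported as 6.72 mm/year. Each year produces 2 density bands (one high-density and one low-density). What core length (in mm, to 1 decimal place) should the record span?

After corrections the count is 470 − 4 = 466 density bands.
With 2 density bands per year, 466 / 2 = 233 years.
233 years at 6.72 mm/year gives 6.72 × 233 = 1565.8 mm.

1565.8 mm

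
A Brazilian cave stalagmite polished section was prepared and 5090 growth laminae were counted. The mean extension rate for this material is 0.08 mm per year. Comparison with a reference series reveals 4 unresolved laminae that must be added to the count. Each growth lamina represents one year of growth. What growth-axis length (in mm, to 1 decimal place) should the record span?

True growth lamina count = 5090 + 4 = 5094.
Length ≈ 0.08 × 5094 = 407.5 mm.

407.5 mm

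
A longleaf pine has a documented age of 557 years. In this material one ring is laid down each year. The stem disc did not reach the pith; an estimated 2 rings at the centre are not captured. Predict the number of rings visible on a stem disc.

555 rings

One ring per year gives 557 rings over 557 years.
Subtracting the 2 rings not captured gives 557 − 2 = 555 rings in the record.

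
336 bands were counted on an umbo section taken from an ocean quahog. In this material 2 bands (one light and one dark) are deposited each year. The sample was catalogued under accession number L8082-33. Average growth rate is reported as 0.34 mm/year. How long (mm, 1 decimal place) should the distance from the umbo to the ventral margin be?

336 bands at 2 per year is 336 / 2 = 168 years.
Predicted length = 0.34 mm/year × 168 years = 57.1 mm.

57.1 mm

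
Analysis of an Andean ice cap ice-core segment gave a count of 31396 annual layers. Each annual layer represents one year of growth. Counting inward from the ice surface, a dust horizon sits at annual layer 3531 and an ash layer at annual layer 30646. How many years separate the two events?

Separation: 30646 − 3531 = 27115 annual layers.
That is 27115 years at one annual layer per year.

27115 years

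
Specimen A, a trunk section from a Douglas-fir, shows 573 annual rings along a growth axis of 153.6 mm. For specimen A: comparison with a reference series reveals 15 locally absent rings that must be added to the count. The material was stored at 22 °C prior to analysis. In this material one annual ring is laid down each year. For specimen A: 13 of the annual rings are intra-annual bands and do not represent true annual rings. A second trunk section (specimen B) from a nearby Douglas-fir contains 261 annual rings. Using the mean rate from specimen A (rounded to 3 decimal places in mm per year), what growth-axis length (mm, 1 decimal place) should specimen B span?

69.7 mm

Specimen A: adjusted count: 573 − 13 + 15 = 575 annual rings.
A: 153.6 mm over 575 years gives 153.6 / 575 ≈ 0.267 mm per year.
B's length ≈ 0.267 × 261 = 69.7 mm.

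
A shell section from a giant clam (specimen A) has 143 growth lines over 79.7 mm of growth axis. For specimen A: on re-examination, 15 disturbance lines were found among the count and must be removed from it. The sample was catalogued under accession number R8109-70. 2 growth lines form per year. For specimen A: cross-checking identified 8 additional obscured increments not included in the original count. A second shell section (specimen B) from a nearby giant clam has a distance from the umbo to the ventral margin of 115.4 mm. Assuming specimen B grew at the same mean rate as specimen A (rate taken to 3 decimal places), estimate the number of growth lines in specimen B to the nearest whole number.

Specimen A: true growth line count = 143 − 15 + 8 = 136.
Specimen A: dividing by 2 growth lines per year: 136 / 2 = 68 years.
A: Extension rate ≈ 79.7 / 68 = 1.172 mm/yr.
B spans 115.4 / 1.172 = 98.46 years; at 2 growth lines per year that is 98.46 × 2 ≈ 197 growth lines.

197 growth lines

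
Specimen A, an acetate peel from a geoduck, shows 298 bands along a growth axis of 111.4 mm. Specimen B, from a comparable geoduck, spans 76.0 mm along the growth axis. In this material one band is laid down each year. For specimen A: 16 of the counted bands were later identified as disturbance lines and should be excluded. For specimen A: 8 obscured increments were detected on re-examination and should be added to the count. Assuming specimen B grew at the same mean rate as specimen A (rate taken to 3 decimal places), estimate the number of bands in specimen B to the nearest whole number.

198 bands

Specimen A: true band count = 298 − 16 + 8 = 290.
A: Extension rate ≈ 111.4 / 290 = 0.384 mm/year.
B spans 76.0 / 0.384 = 197.92 years ≈ 198 bands.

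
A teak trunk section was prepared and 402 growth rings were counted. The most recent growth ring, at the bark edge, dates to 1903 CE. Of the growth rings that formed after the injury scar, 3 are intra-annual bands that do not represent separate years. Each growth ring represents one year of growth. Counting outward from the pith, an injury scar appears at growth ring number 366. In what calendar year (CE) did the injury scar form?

1870 CE

Between growth ring 366 and the bark edge there are 402 − 366 = 36 growth rings.
Excluding 3 false growth rings: 36 − 3 = 33.
1903 − 33 = 1870 CE.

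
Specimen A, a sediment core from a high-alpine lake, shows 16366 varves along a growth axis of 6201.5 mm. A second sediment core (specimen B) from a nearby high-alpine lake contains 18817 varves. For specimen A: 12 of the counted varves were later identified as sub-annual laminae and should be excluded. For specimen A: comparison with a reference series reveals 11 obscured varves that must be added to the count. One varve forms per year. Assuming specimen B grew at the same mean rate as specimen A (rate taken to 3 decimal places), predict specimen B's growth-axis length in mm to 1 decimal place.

7131.6 mm

Specimen A: true varve count = 16366 − 12 + 11 = 16365.
A: Extension rate ≈ 6201.5 / 16365 = 0.379 mm/year.
B's length ≈ 0.379 × 18817 = 7131.6 mm.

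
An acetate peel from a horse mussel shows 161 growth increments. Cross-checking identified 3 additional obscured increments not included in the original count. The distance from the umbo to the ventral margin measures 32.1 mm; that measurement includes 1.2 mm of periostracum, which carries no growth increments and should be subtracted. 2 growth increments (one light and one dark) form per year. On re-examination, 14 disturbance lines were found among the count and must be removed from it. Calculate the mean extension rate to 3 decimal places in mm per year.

True growth increment count = 161 − 14 + 3 = 150.
150 growth increments at 2 per year is 150 / 2 = 75 years.
Removing the 1.2 mm offcut leaves 32.1 − 1.2 = 30.9 mm.
Extension rate ≈ 30.9 / 75 = 0.412 mm per year.

0.412 mm per year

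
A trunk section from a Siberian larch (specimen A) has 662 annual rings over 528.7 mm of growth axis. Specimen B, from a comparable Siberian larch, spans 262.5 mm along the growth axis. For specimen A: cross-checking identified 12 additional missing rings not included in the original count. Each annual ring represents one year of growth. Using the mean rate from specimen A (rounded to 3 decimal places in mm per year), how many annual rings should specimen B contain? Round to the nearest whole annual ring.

335 annual rings

Specimen A: correcting the raw count gives 662 + 12 = 674 true annual rings.
A: Extension rate ≈ 528.7 / 674 = 0.784 mm per year.
B spans 262.5 / 0.784 = 334.82 years ≈ 335 annual rings.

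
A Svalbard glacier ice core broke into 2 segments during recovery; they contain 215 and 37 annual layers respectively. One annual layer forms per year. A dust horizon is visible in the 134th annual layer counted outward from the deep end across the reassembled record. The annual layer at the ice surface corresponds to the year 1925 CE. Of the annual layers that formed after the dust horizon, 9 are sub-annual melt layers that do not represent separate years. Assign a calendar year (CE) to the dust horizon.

1816 CE

Total annual layers = 215 + 37 = 252.
The dust horizon sits at annual layer 134 from the deep end, so 252 − 134 = 118 annual layers formed after it.
118 − 9 false = 109 true annual layers after the dust horizon.
1925 − 109 = 1816 CE.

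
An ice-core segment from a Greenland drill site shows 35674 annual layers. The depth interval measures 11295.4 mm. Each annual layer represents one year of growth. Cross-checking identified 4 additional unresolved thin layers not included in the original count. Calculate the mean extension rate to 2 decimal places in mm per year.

0.32 mm per year

Adjusted count: 35674 + 4 = 35678 annual layers.
Extension rate ≈ 11295.4 / 35678 = 0.32 mm per year.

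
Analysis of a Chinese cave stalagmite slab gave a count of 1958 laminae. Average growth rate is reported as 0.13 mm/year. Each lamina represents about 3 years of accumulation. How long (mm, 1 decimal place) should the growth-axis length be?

1958 laminae at 3 years each span 1958 × 3 = 5874 years.
Length ≈ 0.13 × 5874 = 763.6 mm.

763.6 mm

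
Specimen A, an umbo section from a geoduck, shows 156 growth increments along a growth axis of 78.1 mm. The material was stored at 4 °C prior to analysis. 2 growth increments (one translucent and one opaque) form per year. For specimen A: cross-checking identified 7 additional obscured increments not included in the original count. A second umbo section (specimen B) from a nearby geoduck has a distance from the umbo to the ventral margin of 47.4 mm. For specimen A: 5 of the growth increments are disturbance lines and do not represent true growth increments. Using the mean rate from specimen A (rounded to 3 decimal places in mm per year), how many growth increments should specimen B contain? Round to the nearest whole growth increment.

96 growth increments

Specimen A: correcting the raw count gives 156 − 5 + 7 = 158 true growth increments.
Specimen A: dividing by 2 growth increments per year: 158 / 2 = 79 years.
A: Mean rate = 78.1 mm / 79 years ≈ 0.989 mm/yr.
For B, 47.4 / 0.989 = 47.93 years; at 2 growth increments per year that is 47.93 × 2 ≈ 96 growth increments.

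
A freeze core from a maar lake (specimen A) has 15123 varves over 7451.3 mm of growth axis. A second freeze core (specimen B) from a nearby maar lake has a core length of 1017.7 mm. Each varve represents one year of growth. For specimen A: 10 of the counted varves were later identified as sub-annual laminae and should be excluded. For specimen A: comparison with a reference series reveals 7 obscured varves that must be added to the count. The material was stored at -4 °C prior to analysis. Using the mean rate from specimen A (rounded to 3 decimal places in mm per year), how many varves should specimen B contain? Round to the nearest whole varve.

Specimen A: true varve count = 15123 − 10 + 7 = 15120.
A: Mean rate = 7451.3 mm / 15120 years ≈ 0.493 mm per year.
B spans 1017.7 / 0.493 = 2064.30 years ≈ 2064 varves.

2064 varves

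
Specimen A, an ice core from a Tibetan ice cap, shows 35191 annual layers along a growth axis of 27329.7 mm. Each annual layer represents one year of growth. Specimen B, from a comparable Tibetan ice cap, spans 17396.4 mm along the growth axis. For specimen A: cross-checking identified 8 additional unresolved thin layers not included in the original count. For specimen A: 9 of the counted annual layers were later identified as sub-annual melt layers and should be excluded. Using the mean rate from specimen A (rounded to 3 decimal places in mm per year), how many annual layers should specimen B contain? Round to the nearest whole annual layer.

Specimen A: adjusted count: 35191 − 9 + 8 = 35190 annual layers.
A: Extension rate ≈ 27329.7 / 35190 = 0.777 mm/year.
For B, 17396.4 / 0.777 = 22389.19 years ≈ 22389 annual layers.

22389 annual layers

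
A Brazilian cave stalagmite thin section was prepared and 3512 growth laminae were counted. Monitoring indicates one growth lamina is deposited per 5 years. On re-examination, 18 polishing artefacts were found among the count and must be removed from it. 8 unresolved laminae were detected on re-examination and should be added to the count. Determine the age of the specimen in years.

Adjusted count: 3512 − 18 + 8 = 3502 growth laminae.
Multiplying by 5 years per growth lamina: 3502 × 5 = 17510 years.

17510 years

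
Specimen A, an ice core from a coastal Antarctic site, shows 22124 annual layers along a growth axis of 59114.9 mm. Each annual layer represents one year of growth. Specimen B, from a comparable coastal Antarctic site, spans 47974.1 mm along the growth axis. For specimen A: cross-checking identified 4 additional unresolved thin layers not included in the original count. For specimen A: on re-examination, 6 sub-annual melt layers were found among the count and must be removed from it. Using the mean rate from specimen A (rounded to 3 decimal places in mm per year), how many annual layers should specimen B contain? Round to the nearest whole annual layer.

17954 annual layers

Specimen A: adjusted count: 22124 − 6 + 4 = 22122 annual layers.
A: Extension rate ≈ 59114.9 / 22122 = 2.672 mm per year.
Specimen B: 47974.1 mm / 2.672 mm per year = 17954.38 years ≈ 17954 annual layers.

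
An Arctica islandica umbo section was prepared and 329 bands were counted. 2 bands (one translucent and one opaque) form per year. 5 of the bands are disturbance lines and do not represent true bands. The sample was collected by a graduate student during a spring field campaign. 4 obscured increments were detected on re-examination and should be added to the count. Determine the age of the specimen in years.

164 years

After corrections the count is 329 − 5 + 4 = 328 bands.
Dividing by 2 bands per year: 328 / 2 = 164 years.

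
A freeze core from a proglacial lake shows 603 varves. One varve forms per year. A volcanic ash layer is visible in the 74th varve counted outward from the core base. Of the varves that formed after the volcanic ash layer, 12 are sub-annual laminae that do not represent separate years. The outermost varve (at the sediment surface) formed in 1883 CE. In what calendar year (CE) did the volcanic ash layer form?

Between varve 74 and the sediment surface there are 603 − 74 = 529 varves.
Excluding 12 false varves: 529 − 12 = 517.
Counting back 517 years from 1883 CE places the volcanic ash layer in 1883 − 517 = 1366 CE.

1366 CE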